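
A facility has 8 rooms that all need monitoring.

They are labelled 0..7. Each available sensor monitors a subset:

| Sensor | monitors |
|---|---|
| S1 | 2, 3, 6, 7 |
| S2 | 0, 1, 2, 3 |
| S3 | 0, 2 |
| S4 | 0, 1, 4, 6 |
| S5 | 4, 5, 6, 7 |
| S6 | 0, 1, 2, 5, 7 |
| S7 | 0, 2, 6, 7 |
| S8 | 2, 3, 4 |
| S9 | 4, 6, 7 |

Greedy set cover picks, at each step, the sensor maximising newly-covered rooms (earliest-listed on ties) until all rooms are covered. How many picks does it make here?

Greedy: pick S6 (covers 5 new) → pick S1 (covers 2 new) → pick S4 (covers 1 new). Total picks: 3.
(The true minimum cover uses only 2 sensors, so greedy is not optimal here.)

3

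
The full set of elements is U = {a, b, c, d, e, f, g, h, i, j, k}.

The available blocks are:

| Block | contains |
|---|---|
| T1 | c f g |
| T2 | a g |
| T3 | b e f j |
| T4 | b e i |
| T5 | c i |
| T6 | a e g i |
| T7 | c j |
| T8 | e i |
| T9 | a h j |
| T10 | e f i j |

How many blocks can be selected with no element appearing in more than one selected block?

3

T2, T7, T8 are pairwise disjoint (T2={a,g}; T7={c,j}; T8={e,i}).
Every remaining block overlaps one of these, and no 4 of the listed blocks are pairwise disjoint, so 3 is the maximum.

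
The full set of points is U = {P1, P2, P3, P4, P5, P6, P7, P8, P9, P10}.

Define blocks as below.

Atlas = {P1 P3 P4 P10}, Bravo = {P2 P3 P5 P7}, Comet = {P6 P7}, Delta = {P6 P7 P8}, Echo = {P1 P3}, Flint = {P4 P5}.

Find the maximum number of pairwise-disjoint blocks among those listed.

Comet, Echo, Flint are pairwise disjoint (Comet={P6,P7}; Echo={P1,P3}; Flint={P4,P5}).
Every remaining block overlaps one of these, and no 4 of the listed blocks are pairwise disjoint, so 3 is the maximum.

3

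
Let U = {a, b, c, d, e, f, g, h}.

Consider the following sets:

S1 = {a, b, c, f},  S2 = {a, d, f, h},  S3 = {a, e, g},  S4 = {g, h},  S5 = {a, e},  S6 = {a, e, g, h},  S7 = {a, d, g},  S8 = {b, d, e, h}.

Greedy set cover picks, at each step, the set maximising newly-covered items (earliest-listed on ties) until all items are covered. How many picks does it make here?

Greedy: pick S1 (covers 4 new) → pick S6 (covers 3 new) → pick S2 (covers 1 new). Total picks: 3.

3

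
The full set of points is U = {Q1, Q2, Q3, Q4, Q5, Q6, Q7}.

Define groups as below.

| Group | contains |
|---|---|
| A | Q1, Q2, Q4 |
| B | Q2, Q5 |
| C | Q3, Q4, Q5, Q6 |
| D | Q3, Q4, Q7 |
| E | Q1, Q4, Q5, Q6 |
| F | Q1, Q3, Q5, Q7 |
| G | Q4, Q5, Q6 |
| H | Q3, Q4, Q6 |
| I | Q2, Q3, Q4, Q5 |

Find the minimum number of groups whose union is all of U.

3

Take {A, C, D}. Their union is {Q1, Q2, Q3, Q4, Q5, Q6, Q7}, which is all 7 points.
No 2 of the 9 groups cover everything (all 36 combinations miss at least one point), so 3 is optimal.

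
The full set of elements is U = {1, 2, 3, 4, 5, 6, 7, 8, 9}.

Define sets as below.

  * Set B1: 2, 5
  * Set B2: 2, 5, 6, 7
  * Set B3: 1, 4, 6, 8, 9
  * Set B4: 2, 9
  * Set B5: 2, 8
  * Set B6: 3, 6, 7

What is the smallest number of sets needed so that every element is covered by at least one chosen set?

B2 and B3 and B6 together: B2 ∪ B3 ∪ B6 = {1, 2, 3, 4, 5, 6, 7, 8, 9} — every element is covered.
Only B3 contains 1, so B3 is forced; the remaining 4 elements need at least 2 more sets (each remaining set adds at most 3) — so at least 3 sets are needed, and 3 is optimal.

3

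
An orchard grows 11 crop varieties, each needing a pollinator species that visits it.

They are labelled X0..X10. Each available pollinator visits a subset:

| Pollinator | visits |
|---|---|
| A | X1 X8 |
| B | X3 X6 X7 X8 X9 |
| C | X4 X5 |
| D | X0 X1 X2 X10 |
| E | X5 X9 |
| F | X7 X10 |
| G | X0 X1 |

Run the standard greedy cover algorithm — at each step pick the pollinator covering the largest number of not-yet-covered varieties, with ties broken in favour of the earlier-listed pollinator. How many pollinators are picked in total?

Greedy: pick B (covers 5 new) → pick D (covers 4 new) → pick C (covers 2 new). Total picks: 3.

3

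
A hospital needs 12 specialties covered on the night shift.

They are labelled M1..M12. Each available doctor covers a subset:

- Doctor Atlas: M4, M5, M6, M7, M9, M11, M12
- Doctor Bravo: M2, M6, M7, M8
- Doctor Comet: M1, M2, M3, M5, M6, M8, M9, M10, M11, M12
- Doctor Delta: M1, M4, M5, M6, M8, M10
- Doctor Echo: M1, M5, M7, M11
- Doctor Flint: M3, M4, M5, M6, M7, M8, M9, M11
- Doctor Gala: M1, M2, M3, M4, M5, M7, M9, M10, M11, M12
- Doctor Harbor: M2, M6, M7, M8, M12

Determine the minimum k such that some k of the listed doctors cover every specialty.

2

Atlas and Comet together: Atlas ∪ Comet = {M1, M2, M3, M4, M5, M6, M7, M8, M9, M10, M11, M12} — every specialty is covered.
No single doctor has all 12 specialties (the largest, Comet, has 10), so 2 is optimal.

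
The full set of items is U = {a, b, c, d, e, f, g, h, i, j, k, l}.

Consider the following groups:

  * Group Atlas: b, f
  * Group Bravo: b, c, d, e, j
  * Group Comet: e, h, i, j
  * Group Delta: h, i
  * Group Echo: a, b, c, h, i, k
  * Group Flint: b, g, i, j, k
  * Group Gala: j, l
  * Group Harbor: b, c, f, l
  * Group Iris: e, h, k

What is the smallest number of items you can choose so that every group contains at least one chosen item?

3

The 3 items {f, h, j} hit every group.
The groups Atlas, Delta, Gala are pairwise disjoint, so any hitting set needs a separate item for each — at least 3. Hence 3 is optimal.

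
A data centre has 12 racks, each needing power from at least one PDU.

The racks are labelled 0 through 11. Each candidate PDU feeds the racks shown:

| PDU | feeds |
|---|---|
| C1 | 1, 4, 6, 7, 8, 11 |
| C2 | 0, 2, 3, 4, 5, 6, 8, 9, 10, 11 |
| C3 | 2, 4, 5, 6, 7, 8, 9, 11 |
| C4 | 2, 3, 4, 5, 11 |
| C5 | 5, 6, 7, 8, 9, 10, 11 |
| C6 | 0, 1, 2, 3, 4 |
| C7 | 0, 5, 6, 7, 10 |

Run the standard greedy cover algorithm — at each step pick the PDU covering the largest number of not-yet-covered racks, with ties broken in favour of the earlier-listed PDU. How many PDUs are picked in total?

2

Greedy: pick C2 (covers 10 new) → pick C1 (covers 2 new). Total picks: 2.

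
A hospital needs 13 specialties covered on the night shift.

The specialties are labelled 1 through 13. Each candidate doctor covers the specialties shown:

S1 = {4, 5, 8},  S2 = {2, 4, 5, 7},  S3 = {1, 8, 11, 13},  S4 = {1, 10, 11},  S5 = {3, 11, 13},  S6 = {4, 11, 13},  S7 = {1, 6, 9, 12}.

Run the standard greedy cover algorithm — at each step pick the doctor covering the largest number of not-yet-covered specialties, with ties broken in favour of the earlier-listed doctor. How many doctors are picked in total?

5

Greedy: pick S2 (covers 4 new) → pick S3 (covers 4 new) → pick S7 (covers 3 new) → pick S4 (covers 1 new) → pick S5 (covers 1 new). Total picks: 5.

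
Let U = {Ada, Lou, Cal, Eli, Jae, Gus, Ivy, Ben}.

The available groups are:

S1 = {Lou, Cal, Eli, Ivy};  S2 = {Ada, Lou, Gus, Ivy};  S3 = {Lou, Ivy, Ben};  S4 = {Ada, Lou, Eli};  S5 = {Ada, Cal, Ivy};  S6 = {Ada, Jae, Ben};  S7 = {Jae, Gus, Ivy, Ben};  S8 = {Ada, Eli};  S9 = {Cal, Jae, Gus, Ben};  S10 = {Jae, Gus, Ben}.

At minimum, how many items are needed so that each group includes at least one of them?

The 3 items {Ada, Lou, Jae} hit every group.
No choice of 2 items meets every group, so 3 is the minimum.

3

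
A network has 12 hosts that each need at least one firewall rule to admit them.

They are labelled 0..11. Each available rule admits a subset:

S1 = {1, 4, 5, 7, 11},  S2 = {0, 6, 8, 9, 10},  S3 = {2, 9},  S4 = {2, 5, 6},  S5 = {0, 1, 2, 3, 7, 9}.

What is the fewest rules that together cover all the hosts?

Take {S1, S2, S5}. Their union is {0, 1, 2, 3, 4, 5, 6, 7, 8, 9, 10, 11}, which is all 12 hosts.
Only S5 contains 3, so S5 is forced; the remaining 6 hosts need at least 2 more rules (each remaining rule adds at most 3) — so at least 3 rules are needed, and 3 is optimal.

3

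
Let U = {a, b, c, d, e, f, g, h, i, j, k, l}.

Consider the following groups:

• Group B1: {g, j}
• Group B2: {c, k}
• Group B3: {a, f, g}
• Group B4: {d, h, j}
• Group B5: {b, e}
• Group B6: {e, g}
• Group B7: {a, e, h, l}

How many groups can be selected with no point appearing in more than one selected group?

B2, B3, B4, B5 are pairwise disjoint (B2={c,k}; B3={a,f,g}; B4={d,h,j}; B5={b,e}).
Every remaining group overlaps one of these, and no 5 of the listed groups are pairwise disjoint, so 4 is the maximum.

4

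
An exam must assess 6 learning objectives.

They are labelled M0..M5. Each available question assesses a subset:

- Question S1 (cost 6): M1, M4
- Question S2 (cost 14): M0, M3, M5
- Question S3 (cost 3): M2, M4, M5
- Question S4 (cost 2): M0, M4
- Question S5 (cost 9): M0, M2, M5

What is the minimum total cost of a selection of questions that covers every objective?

23

S1, S2, S3 together cover every objective (S1 ∪ S2 ∪ S3 = {M0, M1, M2, M3, M4, M5}); total cost 6 + 14 + 3 = 23.
The greedy pick S3, S4, S1, S2 costs 25; no covering selection beats 23.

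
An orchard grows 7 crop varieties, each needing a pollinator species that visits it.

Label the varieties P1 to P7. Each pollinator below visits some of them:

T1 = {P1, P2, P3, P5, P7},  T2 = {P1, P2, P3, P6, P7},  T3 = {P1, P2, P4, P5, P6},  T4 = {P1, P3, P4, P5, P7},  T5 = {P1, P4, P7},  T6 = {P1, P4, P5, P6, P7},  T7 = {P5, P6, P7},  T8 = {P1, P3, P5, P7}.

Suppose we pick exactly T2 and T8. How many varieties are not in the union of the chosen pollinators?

1

Union of T2, T8 = {P1, P2, P3, P5, P6, P7}.
Not covered: P4 — 1 variety.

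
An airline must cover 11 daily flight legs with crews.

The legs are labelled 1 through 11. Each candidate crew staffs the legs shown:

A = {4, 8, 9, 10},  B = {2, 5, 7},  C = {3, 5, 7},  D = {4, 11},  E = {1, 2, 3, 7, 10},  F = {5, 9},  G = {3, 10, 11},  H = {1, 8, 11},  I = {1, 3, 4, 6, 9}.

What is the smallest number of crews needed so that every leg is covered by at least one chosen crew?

4

Take {A, B, H, I}. Their union is {1, 2, 3, 4, 5, 6, 7, 8, 9, 10, 11}, which is all 11 legs.
No 3 of the 9 crews cover everything (all 84 combinations miss at least one leg), so 4 is optimal.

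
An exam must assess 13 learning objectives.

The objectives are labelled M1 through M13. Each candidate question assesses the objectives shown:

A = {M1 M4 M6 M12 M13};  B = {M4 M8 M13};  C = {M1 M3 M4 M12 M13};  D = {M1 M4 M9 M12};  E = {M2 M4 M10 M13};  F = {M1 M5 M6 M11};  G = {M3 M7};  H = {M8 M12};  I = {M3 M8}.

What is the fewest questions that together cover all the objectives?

5

Take {B, D, E, F, G}. Their union is {M1, M2, M3, M4, M5, M6, M7, M8, M9, M10, M11, M12, M13}, which is all 13 objectives.
No 4 of the 9 questions cover everything (all 126 combinations miss at least one objective), so 5 is optimal.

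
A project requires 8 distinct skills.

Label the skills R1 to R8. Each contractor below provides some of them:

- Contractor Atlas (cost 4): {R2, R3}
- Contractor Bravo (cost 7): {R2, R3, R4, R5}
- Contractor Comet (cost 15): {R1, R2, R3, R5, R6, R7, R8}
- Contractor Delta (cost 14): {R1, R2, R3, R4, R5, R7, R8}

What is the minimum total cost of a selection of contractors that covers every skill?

Bravo, Comet together cover every skill (Bravo ∪ Comet = {R1, R2, R3, R4, R5, R6, R7, R8}); total cost 7 + 15 = 22.
No covering selection has total cost below 22.

22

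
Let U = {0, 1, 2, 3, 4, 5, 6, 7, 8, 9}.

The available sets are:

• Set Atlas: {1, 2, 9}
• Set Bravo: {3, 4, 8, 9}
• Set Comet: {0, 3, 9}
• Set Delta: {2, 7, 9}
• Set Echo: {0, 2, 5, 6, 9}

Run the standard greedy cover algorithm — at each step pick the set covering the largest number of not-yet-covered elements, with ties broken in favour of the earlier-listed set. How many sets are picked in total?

Greedy: pick Echo (covers 5 new) → pick Bravo (covers 3 new) → pick Atlas (covers 1 new) → pick Delta (covers 1 new). Total picks: 4.

4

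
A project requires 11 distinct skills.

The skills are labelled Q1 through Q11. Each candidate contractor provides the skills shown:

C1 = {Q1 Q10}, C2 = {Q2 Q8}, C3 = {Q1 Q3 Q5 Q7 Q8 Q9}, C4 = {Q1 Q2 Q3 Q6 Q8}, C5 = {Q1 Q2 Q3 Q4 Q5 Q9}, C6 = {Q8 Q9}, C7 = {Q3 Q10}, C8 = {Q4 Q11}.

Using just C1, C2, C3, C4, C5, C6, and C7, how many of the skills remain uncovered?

Union of C1, C2, C3, C4, C5, C6, C7 = {Q1, Q2, Q3, Q4, Q5, Q6, Q7, Q8, Q9, Q10}.
Not covered: Q11 — 1 skill.

1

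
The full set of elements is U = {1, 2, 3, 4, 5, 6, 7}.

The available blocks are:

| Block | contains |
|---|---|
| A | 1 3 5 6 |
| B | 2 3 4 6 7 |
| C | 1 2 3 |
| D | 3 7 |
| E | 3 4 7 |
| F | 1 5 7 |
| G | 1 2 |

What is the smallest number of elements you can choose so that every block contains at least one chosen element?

2

H = {1, 3} meets every block (each contains at least one member of H), and |H| = 2.
The blocks E, G are pairwise disjoint, so any hitting set needs a separate element for each — at least 2. Hence 2 is optimal.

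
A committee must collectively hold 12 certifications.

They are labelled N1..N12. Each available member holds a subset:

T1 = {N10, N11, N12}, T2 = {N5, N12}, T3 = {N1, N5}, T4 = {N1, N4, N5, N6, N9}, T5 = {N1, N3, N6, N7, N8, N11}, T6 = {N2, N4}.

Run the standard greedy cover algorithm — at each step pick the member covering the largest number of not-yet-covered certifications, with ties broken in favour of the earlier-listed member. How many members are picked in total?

Greedy: pick T5 (covers 6 new) → pick T4 (covers 3 new) → pick T1 (covers 2 new) → pick T6 (covers 1 new). Total picks: 4.

4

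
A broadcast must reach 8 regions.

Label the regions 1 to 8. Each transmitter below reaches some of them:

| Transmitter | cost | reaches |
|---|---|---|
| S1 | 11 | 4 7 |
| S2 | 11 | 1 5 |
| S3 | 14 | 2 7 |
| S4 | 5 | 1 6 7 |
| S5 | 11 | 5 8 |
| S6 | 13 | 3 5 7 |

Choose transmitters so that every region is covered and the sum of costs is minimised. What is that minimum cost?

54

S1, S3, S4, S5, S6 together cover every region (S1 ∪ S3 ∪ S4 ∪ S5 ∪ S6 = {1, 2, 3, 4, 5, 6, 7, 8}); total cost 11 + 14 + 5 + 11 + 13 = 54.
No covering selection has total cost below 54.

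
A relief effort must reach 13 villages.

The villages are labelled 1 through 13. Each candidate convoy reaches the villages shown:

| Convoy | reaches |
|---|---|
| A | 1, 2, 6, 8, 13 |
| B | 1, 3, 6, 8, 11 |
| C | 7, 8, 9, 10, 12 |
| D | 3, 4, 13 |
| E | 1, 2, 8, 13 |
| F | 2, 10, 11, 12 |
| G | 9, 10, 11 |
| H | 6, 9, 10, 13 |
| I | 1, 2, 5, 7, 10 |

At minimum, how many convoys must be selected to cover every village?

4

B and C and D and I together: B ∪ C ∪ D ∪ I = {1, 2, 3, 4, 5, 6, 7, 8, 9, 10, 11, 12, 13} — every village is covered.
No 3 of the 9 convoys cover everything (all 84 combinations miss at least one village), so 4 is optimal.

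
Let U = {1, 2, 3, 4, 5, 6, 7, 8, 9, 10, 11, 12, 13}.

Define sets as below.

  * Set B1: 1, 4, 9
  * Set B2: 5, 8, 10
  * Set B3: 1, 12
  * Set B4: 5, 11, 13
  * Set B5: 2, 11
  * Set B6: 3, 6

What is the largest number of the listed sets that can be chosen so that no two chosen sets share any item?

B2, B3, B5, B6 are pairwise disjoint (B2={5,8,10}; B3={1,12}; B5={2,11}; B6={3,6}).
Every remaining set overlaps one of these, and no 5 of the listed sets are pairwise disjoint, so 4 is the maximum.

4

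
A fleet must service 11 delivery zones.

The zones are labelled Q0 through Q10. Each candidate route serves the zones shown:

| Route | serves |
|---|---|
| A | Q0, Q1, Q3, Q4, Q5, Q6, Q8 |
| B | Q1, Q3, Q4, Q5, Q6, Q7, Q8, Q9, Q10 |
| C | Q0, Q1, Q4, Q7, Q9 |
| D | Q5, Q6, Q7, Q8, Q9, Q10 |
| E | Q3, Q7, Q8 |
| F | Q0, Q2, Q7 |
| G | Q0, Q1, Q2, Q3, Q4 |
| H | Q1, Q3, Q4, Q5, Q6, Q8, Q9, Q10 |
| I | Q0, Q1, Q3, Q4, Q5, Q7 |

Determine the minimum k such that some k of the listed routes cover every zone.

Take {B, G}. Their union is {Q0, Q1, Q2, Q3, Q4, Q5, Q6, Q7, Q8, Q9, Q10}, which is all 11 zones.
No single route has all 11 zones (the largest, B, has 9), so 2 is optimal.

2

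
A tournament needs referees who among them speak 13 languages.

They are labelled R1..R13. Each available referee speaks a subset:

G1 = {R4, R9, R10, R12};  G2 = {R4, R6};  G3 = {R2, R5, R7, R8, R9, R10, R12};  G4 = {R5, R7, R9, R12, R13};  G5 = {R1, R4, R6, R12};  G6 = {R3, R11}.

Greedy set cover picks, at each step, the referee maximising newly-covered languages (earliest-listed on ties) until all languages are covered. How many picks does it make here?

4

Greedy: pick G3 (covers 7 new) → pick G5 (covers 3 new) → pick G6 (covers 2 new) → pick G4 (covers 1 new). Total picks: 4.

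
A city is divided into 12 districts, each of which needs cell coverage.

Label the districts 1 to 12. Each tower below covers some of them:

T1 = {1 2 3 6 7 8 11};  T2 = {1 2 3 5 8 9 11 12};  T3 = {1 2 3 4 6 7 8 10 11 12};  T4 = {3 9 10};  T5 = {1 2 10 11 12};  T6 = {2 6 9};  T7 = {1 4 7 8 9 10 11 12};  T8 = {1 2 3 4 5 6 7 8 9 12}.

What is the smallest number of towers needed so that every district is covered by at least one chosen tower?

2

Take {T3, T8}. Their union is {1, 2, 3, 4, 5, 6, 7, 8, 9, 10, 11, 12}, which is all 12 districts.
No single tower has all 12 districts (the largest, T3, has 10), so 2 is optimal.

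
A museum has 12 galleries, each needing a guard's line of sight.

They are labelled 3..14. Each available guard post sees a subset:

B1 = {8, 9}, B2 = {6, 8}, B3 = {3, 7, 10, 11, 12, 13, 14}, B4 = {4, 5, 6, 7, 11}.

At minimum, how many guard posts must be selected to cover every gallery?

3

Take {B1, B3, B4}. Their union is {3, 4, 5, 6, 7, 8, 9, 10, 11, 12, 13, 14}, which is all 12 galleries.
Only B3 contains 3, so B3 is forced; the remaining 5 galleries need at least 2 more guard posts (each remaining guard post adds at most 3) — so at least 3 guard posts are needed, and 3 is optimal.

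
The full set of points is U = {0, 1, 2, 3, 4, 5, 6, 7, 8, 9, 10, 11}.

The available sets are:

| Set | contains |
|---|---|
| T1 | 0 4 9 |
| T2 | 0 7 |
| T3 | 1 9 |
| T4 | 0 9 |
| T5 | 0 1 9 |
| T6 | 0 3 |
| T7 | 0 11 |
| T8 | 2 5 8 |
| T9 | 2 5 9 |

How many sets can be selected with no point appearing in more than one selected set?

T2, T3, T8 are pairwise disjoint (T2={0,7}; T3={1,9}; T8={2,5,8}).
Every remaining set overlaps one of these, and no 4 of the listed sets are pairwise disjoint, so 3 is the maximum.

3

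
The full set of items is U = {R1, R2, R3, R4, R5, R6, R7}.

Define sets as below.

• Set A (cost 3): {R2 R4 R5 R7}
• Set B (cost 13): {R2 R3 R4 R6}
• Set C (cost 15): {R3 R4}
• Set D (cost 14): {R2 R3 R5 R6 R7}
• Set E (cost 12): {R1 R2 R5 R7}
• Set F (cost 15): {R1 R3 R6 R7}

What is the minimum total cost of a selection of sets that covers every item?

18

A, F together cover every item (A ∪ F = {R1, R2, R3, R4, R5, R6, R7}); total cost 3 + 15 = 18.
No covering selection has total cost below 18.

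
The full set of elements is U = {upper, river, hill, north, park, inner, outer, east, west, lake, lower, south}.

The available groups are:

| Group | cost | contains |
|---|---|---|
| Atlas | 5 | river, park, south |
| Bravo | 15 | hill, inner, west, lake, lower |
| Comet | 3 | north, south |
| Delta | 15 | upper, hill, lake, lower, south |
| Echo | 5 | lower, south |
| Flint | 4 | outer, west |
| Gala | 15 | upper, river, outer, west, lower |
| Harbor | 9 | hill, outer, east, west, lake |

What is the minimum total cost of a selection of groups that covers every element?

Atlas, Bravo, Comet, Delta, Harbor together cover every element (Atlas ∪ Bravo ∪ Comet ∪ Delta ∪ Harbor = {upper, river, hill, north, park, inner, outer, east, west, lake, lower, south}); total cost 5 + 15 + 3 + 15 + 9 = 47.
The greedy pick Comet, Harbor, Atlas, Echo, Bravo, Delta costs 52; no covering selection beats 47.

47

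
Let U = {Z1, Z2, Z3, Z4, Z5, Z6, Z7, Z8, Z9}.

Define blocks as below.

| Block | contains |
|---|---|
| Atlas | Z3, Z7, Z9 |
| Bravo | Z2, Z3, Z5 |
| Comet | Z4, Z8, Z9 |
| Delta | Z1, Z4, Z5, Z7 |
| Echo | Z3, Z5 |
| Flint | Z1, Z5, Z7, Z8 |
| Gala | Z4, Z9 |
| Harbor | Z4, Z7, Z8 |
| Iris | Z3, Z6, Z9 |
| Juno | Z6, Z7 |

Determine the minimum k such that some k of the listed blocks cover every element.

4

Bravo, Delta, Flint, and Iris cover everything between them: the union {Z1, Z2, Z3, Z4, Z5, Z6, Z7, Z8, Z9} is all of U.
No 3 of the 10 blocks cover everything (all 120 combinations miss at least one element), so 4 is optimal.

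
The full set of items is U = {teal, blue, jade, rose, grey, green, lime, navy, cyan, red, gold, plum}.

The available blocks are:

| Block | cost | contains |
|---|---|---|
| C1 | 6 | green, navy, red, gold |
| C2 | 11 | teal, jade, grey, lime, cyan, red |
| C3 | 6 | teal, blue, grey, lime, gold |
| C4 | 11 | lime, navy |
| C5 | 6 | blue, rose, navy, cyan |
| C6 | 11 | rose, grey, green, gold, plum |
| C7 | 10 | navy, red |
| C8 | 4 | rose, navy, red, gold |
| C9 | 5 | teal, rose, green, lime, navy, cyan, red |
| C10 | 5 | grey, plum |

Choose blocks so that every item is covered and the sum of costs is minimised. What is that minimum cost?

27

C2, C3, C9, C10 together cover every item (C2 ∪ C3 ∪ C9 ∪ C10 = {teal, blue, jade, rose, grey, green, lime, navy, cyan, red, gold, plum}); total cost 11 + 6 + 5 + 5 = 27.
No covering selection has total cost below 27.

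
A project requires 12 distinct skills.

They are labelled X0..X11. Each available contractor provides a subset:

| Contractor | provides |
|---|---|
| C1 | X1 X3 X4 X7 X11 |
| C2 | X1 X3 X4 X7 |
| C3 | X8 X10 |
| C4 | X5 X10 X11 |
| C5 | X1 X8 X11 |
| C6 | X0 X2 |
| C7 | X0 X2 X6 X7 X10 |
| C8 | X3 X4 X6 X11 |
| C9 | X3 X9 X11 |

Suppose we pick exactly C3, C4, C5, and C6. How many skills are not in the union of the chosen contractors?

5

Union of C3, C4, C5, C6 = {X0, X1, X2, X5, X8, X10, X11}.
Not covered: X3, X4, X6, X7, X9 — 5 skills.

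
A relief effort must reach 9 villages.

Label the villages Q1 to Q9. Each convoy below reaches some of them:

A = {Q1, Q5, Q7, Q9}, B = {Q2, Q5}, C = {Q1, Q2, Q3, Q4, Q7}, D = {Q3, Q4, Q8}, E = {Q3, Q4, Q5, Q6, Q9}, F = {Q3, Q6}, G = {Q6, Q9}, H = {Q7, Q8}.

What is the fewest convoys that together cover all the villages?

3

C and E and H together: C ∪ E ∪ H = {Q1, Q2, Q3, Q4, Q5, Q6, Q7, Q8, Q9} — every village is covered.
No 2 of the 8 convoys cover everything (all 28 combinations miss at least one village), so 3 is optimal.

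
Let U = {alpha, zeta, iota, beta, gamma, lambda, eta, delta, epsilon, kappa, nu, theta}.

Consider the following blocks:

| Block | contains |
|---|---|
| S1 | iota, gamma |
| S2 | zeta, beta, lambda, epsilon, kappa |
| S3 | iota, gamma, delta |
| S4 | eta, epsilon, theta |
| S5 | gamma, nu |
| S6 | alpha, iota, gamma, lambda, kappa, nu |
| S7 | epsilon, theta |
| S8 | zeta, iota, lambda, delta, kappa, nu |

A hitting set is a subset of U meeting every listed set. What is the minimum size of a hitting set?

The 3 points {iota, gamma, epsilon} hit every block.
No choice of 2 points meets every block, so 3 is the minimum.

3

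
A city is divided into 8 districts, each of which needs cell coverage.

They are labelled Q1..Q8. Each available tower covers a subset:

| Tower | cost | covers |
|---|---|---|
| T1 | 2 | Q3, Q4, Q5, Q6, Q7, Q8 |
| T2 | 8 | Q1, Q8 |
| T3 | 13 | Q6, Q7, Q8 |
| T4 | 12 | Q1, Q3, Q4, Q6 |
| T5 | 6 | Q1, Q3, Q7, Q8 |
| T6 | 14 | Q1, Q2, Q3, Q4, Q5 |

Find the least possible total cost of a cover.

T1, T6 together cover every district (T1 ∪ T6 = {Q1, Q2, Q3, Q4, Q5, Q6, Q7, Q8}); total cost 2 + 14 = 16.
The greedy pick T1, T5, T6 costs 22; no covering selection beats 16.

16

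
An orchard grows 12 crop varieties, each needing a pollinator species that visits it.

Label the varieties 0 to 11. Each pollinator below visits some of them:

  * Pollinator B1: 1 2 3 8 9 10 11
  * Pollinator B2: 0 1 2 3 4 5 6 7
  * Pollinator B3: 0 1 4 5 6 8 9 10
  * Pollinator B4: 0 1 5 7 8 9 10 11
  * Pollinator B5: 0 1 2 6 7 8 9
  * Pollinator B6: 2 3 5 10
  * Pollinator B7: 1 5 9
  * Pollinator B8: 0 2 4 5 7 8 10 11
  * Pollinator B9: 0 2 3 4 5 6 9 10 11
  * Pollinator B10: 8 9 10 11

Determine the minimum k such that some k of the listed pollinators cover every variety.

2

Take {B2, B4}. Their union is {0, 1, 2, 3, 4, 5, 6, 7, 8, 9, 10, 11}, which is all 12 varieties.
No single pollinator has all 12 varieties (the largest, B9, has 9), so 2 is optimal.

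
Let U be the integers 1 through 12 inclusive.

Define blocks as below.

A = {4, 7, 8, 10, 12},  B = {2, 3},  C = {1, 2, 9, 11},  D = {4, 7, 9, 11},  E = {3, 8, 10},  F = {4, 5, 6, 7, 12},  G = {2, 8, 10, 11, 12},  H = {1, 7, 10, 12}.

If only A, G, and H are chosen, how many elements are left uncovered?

4

Union of A, G, H = {1, 2, 4, 7, 8, 10, 11, 12}.
Not covered: 3, 5, 6, 9 — 4 elements.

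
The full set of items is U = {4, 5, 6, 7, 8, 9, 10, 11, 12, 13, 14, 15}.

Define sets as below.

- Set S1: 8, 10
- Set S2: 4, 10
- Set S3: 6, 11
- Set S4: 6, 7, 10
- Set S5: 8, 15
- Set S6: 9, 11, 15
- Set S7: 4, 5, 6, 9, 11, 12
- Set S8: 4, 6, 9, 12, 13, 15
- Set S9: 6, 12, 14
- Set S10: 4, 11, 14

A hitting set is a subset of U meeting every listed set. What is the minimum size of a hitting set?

4

The 4 items {8, 10, 11, 12} hit every set.
No choice of 3 items meets every set, so 4 is the minimum.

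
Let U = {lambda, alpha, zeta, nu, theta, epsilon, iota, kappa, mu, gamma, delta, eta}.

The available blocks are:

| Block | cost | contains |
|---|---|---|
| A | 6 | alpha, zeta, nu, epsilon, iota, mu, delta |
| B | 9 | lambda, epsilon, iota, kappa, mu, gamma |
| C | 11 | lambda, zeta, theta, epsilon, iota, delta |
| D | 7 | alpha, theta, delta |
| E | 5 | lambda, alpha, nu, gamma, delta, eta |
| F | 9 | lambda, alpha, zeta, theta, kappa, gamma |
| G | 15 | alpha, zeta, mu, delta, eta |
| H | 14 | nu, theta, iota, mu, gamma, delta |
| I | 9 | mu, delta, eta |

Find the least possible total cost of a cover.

20

A, E, F together cover every point (A ∪ E ∪ F = {lambda, alpha, zeta, nu, theta, epsilon, iota, kappa, mu, gamma, delta, eta}); total cost 6 + 5 + 9 = 20.
No covering selection has total cost below 20.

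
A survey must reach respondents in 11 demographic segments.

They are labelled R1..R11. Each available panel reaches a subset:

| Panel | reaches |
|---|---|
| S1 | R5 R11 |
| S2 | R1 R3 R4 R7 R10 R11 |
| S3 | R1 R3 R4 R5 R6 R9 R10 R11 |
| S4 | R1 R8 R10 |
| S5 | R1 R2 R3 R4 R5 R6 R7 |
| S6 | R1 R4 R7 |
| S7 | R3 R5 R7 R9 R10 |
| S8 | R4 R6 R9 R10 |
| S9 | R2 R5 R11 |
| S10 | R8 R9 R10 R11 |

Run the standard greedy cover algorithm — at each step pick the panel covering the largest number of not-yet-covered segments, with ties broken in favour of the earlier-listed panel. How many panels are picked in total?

3

Greedy: pick S3 (covers 8 new) → pick S5 (covers 2 new) → pick S4 (covers 1 new). Total picks: 3.
(The true minimum cover uses only 2 panels, so greedy is not optimal here.)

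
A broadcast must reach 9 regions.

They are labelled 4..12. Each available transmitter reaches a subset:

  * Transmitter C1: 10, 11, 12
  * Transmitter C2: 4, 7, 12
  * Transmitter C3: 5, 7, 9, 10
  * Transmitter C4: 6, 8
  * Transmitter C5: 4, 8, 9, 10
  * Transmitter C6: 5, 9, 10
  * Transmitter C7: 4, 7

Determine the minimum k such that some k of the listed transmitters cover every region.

4

Take {C1, C2, C4, C6}. Their union is {4, 5, 6, 7, 8, 9, 10, 11, 12}, which is all 9 regions.
No 3 of the 7 transmitters cover everything (all 35 combinations miss at least one region), so 4 is optimal.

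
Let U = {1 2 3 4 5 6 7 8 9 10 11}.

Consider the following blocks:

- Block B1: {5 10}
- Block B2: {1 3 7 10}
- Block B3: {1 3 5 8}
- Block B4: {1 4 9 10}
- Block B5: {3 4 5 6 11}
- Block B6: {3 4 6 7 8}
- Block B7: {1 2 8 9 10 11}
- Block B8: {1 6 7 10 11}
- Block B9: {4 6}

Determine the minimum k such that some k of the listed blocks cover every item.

3

Take {B2, B5, B7}. Their union is {1, 2, 3, 4, 5, 6, 7, 8, 9, 10, 11}, which is all 11 items.
Only B7 contains 2, so B7 is forced; the remaining 5 items need at least 2 more blocks (each remaining block adds at most 4) — so at least 3 blocks are needed, and 3 is optimal.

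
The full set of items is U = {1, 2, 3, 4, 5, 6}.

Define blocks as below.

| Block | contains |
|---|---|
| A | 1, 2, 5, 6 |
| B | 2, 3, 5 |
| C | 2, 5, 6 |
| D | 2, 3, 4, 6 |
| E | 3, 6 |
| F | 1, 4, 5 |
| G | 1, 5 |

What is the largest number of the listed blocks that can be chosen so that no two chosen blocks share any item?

E, F are pairwise disjoint (E={3,6}; F={1,4,5}).
Every remaining block overlaps one of these, and no 3 of the listed blocks are pairwise disjoint, so 2 is the maximum.

2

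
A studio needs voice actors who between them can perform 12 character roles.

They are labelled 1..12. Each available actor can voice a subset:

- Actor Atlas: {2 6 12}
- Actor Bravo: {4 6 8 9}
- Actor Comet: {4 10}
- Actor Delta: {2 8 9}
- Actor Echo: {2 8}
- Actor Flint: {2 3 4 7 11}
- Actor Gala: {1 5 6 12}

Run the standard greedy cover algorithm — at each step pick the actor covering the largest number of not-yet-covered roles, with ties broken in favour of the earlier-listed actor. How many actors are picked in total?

Greedy: pick Flint (covers 5 new) → pick Gala (covers 4 new) → pick Bravo (covers 2 new) → pick Comet (covers 1 new). Total picks: 4.

4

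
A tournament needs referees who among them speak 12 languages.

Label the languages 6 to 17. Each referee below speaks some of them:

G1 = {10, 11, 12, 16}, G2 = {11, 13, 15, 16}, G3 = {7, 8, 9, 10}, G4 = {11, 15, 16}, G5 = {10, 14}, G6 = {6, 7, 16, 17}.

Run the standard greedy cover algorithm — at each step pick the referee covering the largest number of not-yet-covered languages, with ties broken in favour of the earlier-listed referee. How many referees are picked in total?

5

Greedy: pick G1 (covers 4 new) → pick G3 (covers 3 new) → pick G2 (covers 2 new) → pick G6 (covers 2 new) → pick G5 (covers 1 new). Total picks: 5.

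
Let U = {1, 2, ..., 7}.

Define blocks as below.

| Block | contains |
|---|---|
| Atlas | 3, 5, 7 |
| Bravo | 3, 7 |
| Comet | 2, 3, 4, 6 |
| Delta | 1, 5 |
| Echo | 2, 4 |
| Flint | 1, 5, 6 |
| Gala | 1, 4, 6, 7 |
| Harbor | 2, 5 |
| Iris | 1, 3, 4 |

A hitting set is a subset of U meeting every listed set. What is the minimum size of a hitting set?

H = {1, 2, 7} meets every block (each contains at least one member of H), and |H| = 3.
The blocks Bravo, Delta, Echo are pairwise disjoint, so any hitting set needs a separate element for each — at least 3. Hence 3 is optimal.

3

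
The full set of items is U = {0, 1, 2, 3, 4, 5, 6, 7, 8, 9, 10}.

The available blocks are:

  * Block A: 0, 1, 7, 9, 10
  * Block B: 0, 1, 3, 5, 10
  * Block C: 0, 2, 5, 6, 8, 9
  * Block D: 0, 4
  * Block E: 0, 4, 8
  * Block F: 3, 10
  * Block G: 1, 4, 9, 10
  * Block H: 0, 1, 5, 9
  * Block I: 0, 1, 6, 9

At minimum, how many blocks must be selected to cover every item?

4

Take {A, B, C, G}. Their union is {0, 1, 2, 3, 4, 5, 6, 7, 8, 9, 10}, which is all 11 items.
No 3 of the 9 blocks cover everything (all 84 combinations miss at least one item), so 4 is optimal.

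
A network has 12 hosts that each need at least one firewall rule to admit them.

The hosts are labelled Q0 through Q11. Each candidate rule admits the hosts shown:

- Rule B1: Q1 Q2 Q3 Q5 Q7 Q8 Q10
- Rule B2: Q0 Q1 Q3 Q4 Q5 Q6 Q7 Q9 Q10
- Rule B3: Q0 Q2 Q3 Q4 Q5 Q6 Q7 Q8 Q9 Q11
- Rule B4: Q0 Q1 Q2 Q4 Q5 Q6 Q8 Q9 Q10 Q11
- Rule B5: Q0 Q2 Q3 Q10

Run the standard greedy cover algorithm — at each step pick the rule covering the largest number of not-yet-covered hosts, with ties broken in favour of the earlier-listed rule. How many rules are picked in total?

2

Greedy: pick B3 (covers 10 new) → pick B1 (covers 2 new). Total picks: 2.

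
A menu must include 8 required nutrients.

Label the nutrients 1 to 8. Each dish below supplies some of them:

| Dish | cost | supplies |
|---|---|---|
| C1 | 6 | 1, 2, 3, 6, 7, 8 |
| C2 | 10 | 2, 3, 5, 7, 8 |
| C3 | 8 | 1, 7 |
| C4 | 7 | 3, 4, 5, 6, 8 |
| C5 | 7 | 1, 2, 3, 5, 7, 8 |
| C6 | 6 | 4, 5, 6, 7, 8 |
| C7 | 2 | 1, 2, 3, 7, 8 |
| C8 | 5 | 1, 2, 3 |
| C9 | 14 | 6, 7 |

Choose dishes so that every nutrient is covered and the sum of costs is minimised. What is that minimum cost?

C6, C7 together cover every nutrient (C6 ∪ C7 = {1, 2, 3, 4, 5, 6, 7, 8}); total cost 6 + 2 = 8.
No covering selection has total cost below 8.

8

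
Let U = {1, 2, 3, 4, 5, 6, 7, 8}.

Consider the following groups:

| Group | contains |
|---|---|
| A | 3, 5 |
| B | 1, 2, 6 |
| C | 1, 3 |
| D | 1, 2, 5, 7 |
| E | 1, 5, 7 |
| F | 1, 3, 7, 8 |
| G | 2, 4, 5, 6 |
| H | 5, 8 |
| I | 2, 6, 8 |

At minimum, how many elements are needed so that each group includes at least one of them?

The 3 elements {1, 5, 8} hit every group.
No choice of 2 elements meets every group, so 3 is the minimum.

3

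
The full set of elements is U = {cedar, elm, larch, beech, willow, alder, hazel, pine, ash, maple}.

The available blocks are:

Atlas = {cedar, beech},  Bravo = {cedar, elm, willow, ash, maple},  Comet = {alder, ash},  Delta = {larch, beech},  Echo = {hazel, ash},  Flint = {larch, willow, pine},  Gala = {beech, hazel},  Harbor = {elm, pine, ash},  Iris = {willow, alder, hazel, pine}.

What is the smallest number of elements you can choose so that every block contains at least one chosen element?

H = {beech, willow, ash} meets every block (each contains at least one member of H), and |H| = 3.
The blocks Atlas, Echo, Flint are pairwise disjoint, so any hitting set needs a separate element for each — at least 3. Hence 3 is optimal.

3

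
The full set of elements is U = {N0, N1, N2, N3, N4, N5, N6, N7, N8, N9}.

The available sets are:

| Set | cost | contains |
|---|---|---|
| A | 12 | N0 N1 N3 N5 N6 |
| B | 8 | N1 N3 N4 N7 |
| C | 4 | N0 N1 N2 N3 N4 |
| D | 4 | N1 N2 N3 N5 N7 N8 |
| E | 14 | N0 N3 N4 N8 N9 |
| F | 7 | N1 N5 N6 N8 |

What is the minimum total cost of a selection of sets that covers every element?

D, E, F together cover every element (D ∪ E ∪ F = {N0, N1, N2, N3, N4, N5, N6, N7, N8, N9}); total cost 4 + 14 + 7 = 25.
The greedy pick D, C, F, E costs 29; no covering selection beats 25.

25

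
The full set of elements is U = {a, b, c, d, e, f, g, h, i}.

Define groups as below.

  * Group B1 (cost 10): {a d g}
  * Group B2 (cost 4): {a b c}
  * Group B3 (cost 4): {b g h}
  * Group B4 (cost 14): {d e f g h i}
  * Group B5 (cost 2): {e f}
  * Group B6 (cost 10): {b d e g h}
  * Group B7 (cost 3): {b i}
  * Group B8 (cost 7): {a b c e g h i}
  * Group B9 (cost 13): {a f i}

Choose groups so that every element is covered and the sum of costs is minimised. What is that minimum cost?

B2, B4 together cover every element (B2 ∪ B4 = {a, b, c, d, e, f, g, h, i}); total cost 4 + 14 = 18.
The greedy pick B5, B8, B1 costs 19; no covering selection beats 18.

18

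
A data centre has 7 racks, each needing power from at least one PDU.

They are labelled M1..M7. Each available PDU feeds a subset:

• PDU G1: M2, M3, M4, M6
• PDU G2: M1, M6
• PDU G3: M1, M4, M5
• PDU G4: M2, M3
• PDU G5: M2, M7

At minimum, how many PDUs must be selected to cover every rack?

Take {G1, G3, G5}. Their union is {M1, M2, M3, M4, M5, M6, M7}, which is all 7 racks.
Only G3 contains M5, so G3 is forced; the remaining 4 racks need at least 2 more PDUs (each remaining PDU adds at most 3) — so at least 3 PDUs are needed, and 3 is optimal.

3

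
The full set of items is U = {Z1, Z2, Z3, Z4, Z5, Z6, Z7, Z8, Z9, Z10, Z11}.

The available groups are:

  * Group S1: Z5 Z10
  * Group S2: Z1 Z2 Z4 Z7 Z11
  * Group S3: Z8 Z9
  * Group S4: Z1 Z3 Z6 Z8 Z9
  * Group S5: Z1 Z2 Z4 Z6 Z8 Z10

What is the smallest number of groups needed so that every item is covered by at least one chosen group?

3

S1 and S2 and S4 together: S1 ∪ S2 ∪ S4 = {Z1, Z2, Z3, Z4, Z5, Z6, Z7, Z8, Z9, Z10, Z11} — every item is covered.
Only S4 contains Z3, so S4 is forced; the remaining 6 items need at least 2 more groups (each remaining group adds at most 4) — so at least 3 groups are needed, and 3 is optimal.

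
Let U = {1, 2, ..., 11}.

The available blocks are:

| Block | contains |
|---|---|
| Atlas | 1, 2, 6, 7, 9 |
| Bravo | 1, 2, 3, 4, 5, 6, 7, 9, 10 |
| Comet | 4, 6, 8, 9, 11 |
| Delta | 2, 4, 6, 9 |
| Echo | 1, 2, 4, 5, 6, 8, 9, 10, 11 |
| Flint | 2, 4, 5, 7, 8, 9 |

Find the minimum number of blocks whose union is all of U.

Bravo and Comet together: Bravo ∪ Comet = {1, 2, 3, 4, 5, 6, 7, 8, 9, 10, 11} — every point is covered.
No single block has all 11 points (the largest, Bravo, has 9), so 2 is optimal.

2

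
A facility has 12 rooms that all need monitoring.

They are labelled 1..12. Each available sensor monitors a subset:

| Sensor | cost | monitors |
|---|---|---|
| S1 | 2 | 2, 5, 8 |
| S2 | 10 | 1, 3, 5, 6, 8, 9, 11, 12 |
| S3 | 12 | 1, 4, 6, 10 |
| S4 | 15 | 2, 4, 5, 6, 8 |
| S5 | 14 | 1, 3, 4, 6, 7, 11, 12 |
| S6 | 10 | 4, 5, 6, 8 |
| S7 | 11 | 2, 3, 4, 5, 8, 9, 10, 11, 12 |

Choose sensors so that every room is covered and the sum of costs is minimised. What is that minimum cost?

25

S5, S7 together cover every room (S5 ∪ S7 = {1, 2, 3, 4, 5, 6, 7, 8, 9, 10, 11, 12}); total cost 14 + 11 = 25.
The greedy pick S1, S2, S7, S5 costs 37; no covering selection beats 25.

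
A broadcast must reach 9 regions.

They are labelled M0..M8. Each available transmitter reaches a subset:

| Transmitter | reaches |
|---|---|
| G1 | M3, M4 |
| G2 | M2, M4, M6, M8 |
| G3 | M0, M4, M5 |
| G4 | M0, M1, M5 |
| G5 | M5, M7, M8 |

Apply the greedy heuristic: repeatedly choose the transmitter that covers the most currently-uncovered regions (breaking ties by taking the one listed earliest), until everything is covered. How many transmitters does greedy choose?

Greedy: pick G2 (covers 4 new) → pick G4 (covers 3 new) → pick G1 (covers 1 new) → pick G5 (covers 1 new). Total picks: 4.

4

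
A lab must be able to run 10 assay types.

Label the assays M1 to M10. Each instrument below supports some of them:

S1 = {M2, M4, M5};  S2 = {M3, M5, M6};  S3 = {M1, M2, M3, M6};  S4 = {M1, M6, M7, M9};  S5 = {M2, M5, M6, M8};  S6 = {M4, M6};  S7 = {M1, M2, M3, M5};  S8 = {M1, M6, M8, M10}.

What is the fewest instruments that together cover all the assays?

Take {S1, S4, S7, S8}. Their union is {M1, M2, M3, M4, M5, M6, M7, M8, M9, M10}, which is all 10 assays.
No 3 of the 8 instruments cover everything (all 56 combinations miss at least one assay), so 4 is optimal.

4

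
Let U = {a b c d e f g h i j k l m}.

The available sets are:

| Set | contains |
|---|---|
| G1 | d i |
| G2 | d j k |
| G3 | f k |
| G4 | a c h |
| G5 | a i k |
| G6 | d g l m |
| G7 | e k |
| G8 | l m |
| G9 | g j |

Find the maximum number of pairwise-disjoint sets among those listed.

5

G1, G3, G4, G8, G9 are pairwise disjoint (G1={d,i}; G3={f,k}; G4={a,c,h}; G8={l,m}; G9={g,j}).
Every remaining set overlaps one of these, and no 6 of the listed sets are pairwise disjoint, so 5 is the maximum.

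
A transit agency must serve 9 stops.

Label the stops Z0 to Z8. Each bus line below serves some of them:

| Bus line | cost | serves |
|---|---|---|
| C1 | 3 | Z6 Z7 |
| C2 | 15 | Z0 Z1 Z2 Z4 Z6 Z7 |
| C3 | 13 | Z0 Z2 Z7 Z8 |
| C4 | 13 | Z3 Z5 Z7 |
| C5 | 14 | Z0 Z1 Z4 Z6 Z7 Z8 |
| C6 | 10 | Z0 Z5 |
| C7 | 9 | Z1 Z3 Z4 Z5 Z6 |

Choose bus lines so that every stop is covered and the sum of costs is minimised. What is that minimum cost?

22

C3, C7 together cover every stop (C3 ∪ C7 = {Z0, Z1, Z2, Z3, Z4, Z5, Z6, Z7, Z8}); total cost 13 + 9 = 22.
The greedy pick C1, C7, C3 costs 25; no covering selection beats 22.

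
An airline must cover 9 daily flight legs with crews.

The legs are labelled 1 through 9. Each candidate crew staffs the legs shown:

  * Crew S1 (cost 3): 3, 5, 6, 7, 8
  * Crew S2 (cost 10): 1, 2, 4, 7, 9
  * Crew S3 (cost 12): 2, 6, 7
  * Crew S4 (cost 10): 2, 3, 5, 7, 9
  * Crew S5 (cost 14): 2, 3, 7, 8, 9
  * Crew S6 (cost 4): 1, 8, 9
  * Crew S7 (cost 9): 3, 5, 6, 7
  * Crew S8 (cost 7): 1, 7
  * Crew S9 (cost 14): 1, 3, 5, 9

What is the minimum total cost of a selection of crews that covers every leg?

S1, S2 together cover every leg (S1 ∪ S2 = {1, 2, 3, 4, 5, 6, 7, 8, 9}); total cost 3 + 10 = 13.
The greedy pick S1, S6, S2 costs 17; no covering selection beats 13.

13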